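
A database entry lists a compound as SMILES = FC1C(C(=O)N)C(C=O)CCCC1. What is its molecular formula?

C9H14FNO2

Walk through each heavy atom and fill implicit hydrogens from standard valence (C 4, N 3, O 2, S 2, halogen 1):
  atom 1: F (halogen, monovalent) → 0 H
  atom 2: C, bond orders sum to 3 (valence 4) → 1 H
  atom 3: C, bond orders sum to 3 (valence 4) → 1 H
  atom 4: C, bond orders sum to 4 (valence 4) → 0 H
  atom 5: O, bond orders sum to 2 (valence 2) → 0 H
  atom 6: N, bond orders sum to 1 (valence 3) → 2 H
  atom 7: C, bond orders sum to 3 (valence 4) → 1 H
  atom 8: C, bond orders sum to 3 (valence 4) → 1 H
  atom 9: O, bond orders sum to 2 (valence 2) → 0 H
  atom 10: C, bond orders sum to 2 (valence 4) → 2 H
  atom 11: C, bond orders sum to 2 (valence 4) → 2 H
  atom 12: C, bond orders sum to 2 (valence 4) → 2 H
  atom 13: C, bond orders sum to 2 (valence 4) → 2 H
Totals → C:9, H:14, F:1, N:1, O:2.
In Hill order: C9H14FNO2.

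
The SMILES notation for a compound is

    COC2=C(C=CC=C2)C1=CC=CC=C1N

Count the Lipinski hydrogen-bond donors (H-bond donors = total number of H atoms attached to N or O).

Donors: find every N or O and count the H atoms it carries.
  atom 2 (O): bond orders sum to 2 → 0 H
  atom 15 (N): bond orders sum to 1 → 2 H
Lipinski HBD = 2.

2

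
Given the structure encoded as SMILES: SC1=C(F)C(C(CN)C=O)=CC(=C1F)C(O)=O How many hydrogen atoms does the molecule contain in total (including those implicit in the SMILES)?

Walk through each heavy atom and fill implicit hydrogens from standard valence (C 4, N 3, O 2, S 2, halogen 1):
  atom 1: S, bond orders sum to 1 (valence 2) → 1 H
  atom 2: C, bond orders sum to 4 (valence 4) → 0 H
  atom 3: C, bond orders sum to 4 (valence 4) → 0 H
  atom 4: F (halogen, monovalent) → 0 H
  atom 5: C, bond orders sum to 4 (valence 4) → 0 H
  atom 6: C, bond orders sum to 3 (valence 4) → 1 H
  atom 7: C, bond orders sum to 2 (valence 4) → 2 H
  atom 8: N, bond orders sum to 1 (valence 3) → 2 H
  atom 9: C, bond orders sum to 3 (valence 4) → 1 H
  atom 10: O, bond orders sum to 2 (valence 2) → 0 H
  atom 11: C, bond orders sum to 3 (valence 4) → 1 H
  atom 12: C, bond orders sum to 4 (valence 4) → 0 H
  atom 13: C, bond orders sum to 4 (valence 4) → 0 H
  atom 14: F (halogen, monovalent) → 0 H
  atom 15: C, bond orders sum to 4 (valence 4) → 0 H
  atom 16: O, bond orders sum to 1 (valence 2) → 1 H
  atom 17: O, bond orders sum to 2 (valence 2) → 0 H
Total hydrogens: 9.

9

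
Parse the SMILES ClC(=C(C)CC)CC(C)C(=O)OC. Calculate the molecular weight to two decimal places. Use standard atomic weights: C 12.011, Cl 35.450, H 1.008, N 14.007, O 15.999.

First, the molecular formula is C10H17ClO2 (counting implicit H from valence).
  C: 10 × 12.011 = 120.110
  Cl: 1 × 35.450 = 35.450
  H: 17 × 1.008 = 17.136
  O: 2 × 15.999 = 31.998
Sum: 10×12.011 + 1×35.450 + 17×1.008 + 2×15.999 = 204.694 → 204.69 g/mol.

204.69 g/mol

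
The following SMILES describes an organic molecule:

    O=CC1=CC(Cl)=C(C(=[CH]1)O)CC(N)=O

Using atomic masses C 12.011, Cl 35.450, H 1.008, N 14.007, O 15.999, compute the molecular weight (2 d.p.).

First, the molecular formula is C9H8ClNO3 (counting implicit H from valence).
  C: 9 × 12.011 = 108.099
  Cl: 1 × 35.450 = 35.450
  H: 8 × 1.008 = 8.064
  N: 1 × 14.007 = 14.007
  O: 3 × 15.999 = 47.997
Sum: 9×12.011 + 1×35.450 + 8×1.008 + 1×14.007 + 3×15.999 = 213.617 → 213.62 g/mol.

213.62 g/mol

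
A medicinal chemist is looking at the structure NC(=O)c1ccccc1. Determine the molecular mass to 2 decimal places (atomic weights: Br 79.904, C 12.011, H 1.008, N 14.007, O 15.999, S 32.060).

121.14 g/mol

First, the molecular formula is C7H7NO (counting implicit H from valence).
  C: 7 × 12.011 = 84.077
  H: 7 × 1.008 = 7.056
  N: 1 × 14.007 = 14.007
  O: 1 × 15.999 = 15.999
Sum: 7×12.011 + 7×1.008 + 1×14.007 + 1×15.999 = 121.139 → 121.14 g/mol.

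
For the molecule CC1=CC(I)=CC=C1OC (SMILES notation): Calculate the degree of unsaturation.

Degree of unsaturation = (number of rings) + (number of π bonds).
Ring closures in the SMILES: 1.
π bonds: 3 double bonds (each 1 DoU) → 3 DoU from unsaturation.
Total DoU = 1 + 3 = 4.

4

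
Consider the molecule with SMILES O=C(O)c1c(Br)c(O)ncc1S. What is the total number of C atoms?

6

Count every carbon token in the SMILES (each C, including those in ring-closure positions and inside branches).
Carbon count: 6.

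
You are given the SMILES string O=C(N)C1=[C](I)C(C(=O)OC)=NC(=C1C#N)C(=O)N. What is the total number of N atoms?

4

Scan the SMILES for N atoms (remember two-letter symbols like Cl and Br are single atoms).
Nitrogen count: 4.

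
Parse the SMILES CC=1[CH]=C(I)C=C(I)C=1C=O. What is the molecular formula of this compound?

Walk through each heavy atom and fill implicit hydrogens from standard valence (C 4, N 3, O 2, S 2, halogen 1):
  atom 1: C, bond orders sum to 1 (valence 4) → 3 H
  atom 2: C, bond orders sum to 4 (valence 4) → 0 H
  atom 3: C with explicit H count 1
  atom 4: C, bond orders sum to 4 (valence 4) → 0 H
  atom 5: I (halogen, monovalent) → 0 H
  atom 6: C, bond orders sum to 3 (valence 4) → 1 H
  atom 7: C, bond orders sum to 4 (valence 4) → 0 H
  atom 8: I (halogen, monovalent) → 0 H
  atom 9: C, bond orders sum to 4 (valence 4) → 0 H
  atom 10: C, bond orders sum to 3 (valence 4) → 1 H
  atom 11: O, bond orders sum to 2 (valence 2) → 0 H
Totals → C:8, H:6, I:2, O:1.

C8H6I2O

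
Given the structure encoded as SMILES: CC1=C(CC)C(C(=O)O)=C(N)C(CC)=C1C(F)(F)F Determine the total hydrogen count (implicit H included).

Walk through each heavy atom and fill implicit hydrogens from standard valence (C 4, N 3, O 2, S 2, halogen 1):
  atom 1: C, bond orders sum to 1 (valence 4) → 3 H
  atom 2: C, bond orders sum to 4 (valence 4) → 0 H
  atom 3: C, bond orders sum to 4 (valence 4) → 0 H
  atom 4: C, bond orders sum to 2 (valence 4) → 2 H
  atom 5: C, bond orders sum to 1 (valence 4) → 3 H
  atom 6: C, bond orders sum to 4 (valence 4) → 0 H
  atom 7: C, bond orders sum to 4 (valence 4) → 0 H
  atom 8: O, bond orders sum to 2 (valence 2) → 0 H
  atom 9: O, bond orders sum to 1 (valence 2) → 1 H
  atom 10: C, bond orders sum to 4 (valence 4) → 0 H
  atom 11: N, bond orders sum to 1 (valence 3) → 2 H
  atom 12: C, bond orders sum to 4 (valence 4) → 0 H
  atom 13: C, bond orders sum to 2 (valence 4) → 2 H
  atom 14: C, bond orders sum to 1 (valence 4) → 3 H
  atom 15: C, bond orders sum to 4 (valence 4) → 0 H
  atom 16: C, bond orders sum to 4 (valence 4) → 0 H
  atom 17: F (halogen, monovalent) → 0 H
  atom 18: F (halogen, monovalent) → 0 H
  atom 19: F (halogen, monovalent) → 0 H
Total hydrogens: 16.

16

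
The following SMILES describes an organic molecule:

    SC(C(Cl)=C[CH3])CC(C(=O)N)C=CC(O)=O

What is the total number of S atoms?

Scan the SMILES for S atoms (remember two-letter symbols like Cl and Br are single atoms).
Sulfur count: 1.

1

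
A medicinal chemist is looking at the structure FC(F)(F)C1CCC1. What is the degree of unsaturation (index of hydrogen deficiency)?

1

Molecular formula: C5H7F3.
DoU = (2C + 2 + N − H − X) / 2, where X is the halogen count and O/S are ignored.
    = (2·5 + 2 + 0 − 7 − 3) / 2 = 2 / 2 = 1.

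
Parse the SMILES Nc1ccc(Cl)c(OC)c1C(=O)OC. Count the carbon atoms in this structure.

Count every carbon token in the SMILES (each C, including those in ring-closure positions and inside branches).
Carbon count: 9.

9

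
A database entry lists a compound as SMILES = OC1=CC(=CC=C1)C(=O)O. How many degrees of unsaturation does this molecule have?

Degree of unsaturation = (number of rings) + (number of π bonds).
Ring closures in the SMILES: 1.
π bonds: 4 double bonds (each 1 DoU) → 4 DoU from unsaturation.
Total DoU = 1 + 4 = 5.

5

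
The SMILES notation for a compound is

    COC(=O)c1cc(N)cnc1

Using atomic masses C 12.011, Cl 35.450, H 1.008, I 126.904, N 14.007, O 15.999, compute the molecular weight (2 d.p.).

152.15 g/mol

First, the molecular formula is C7H8N2O2 (counting implicit H from valence).
  C: 7 × 12.011 = 84.077
  H: 8 × 1.008 = 8.064
  N: 2 × 14.007 = 28.014
  O: 2 × 15.999 = 31.998
Sum: 7×12.011 + 8×1.008 + 2×14.007 + 2×15.999 = 152.153 → 152.15 g/mol.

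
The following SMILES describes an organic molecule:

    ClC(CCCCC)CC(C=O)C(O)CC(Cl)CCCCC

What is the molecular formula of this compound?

Walk through each heavy atom and fill implicit hydrogens from standard valence (C 4, N 3, O 2, S 2, halogen 1):
  atom 1: Cl (halogen, monovalent) → 0 H
  atom 2: C, bond orders sum to 3 (valence 4) → 1 H
  atom 3: C, bond orders sum to 2 (valence 4) → 2 H
  atom 4: C, bond orders sum to 2 (valence 4) → 2 H
  atom 5: C, bond orders sum to 2 (valence 4) → 2 H
  atom 6: C, bond orders sum to 2 (valence 4) → 2 H
  atom 7: C, bond orders sum to 1 (valence 4) → 3 H
  atom 8: C, bond orders sum to 2 (valence 4) → 2 H
  atom 9: C, bond orders sum to 3 (valence 4) → 1 H
  atom 10: C, bond orders sum to 3 (valence 4) → 1 H
  atom 11: O, bond orders sum to 2 (valence 2) → 0 H
  atom 12: C, bond orders sum to 3 (valence 4) → 1 H
  atom 13: O, bond orders sum to 1 (valence 2) → 1 H
  atom 14: C, bond orders sum to 2 (valence 4) → 2 H
  atom 15: C, bond orders sum to 3 (valence 4) → 1 H
  atom 16: Cl (halogen, monovalent) → 0 H
  atom 17: C, bond orders sum to 2 (valence 4) → 2 H
  atom 18: C, bond orders sum to 2 (valence 4) → 2 H
  atom 19: C, bond orders sum to 2 (valence 4) → 2 H
  atom 20: C, bond orders sum to 2 (valence 4) → 2 H
  atom 21: C, bond orders sum to 1 (valence 4) → 3 H
Totals → C:17, H:32, Cl:2, O:2.
In Hill order: C17H32Cl2O2.

C17H32Cl2O2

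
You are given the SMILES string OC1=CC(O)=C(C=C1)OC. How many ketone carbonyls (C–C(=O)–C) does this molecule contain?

0

Scan the SMILES for the ketone motif — none present.
Groups that are present: 1 ether, 2 hydroxyl.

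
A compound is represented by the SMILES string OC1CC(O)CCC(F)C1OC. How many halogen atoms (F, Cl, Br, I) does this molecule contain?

Halogen atoms appear at heavy-atom position 9 (1×F).
Other groups present: 1 ether, 2 hydroxyl.
Halogen count: 1.

1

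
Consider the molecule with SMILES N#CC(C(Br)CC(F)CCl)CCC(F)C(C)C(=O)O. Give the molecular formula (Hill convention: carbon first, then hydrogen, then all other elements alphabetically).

C12H17BrClF2NO2

Walk through each heavy atom and fill implicit hydrogens from standard valence (C 4, N 3, O 2, S 2, halogen 1):
  atom 1: N, bond orders sum to 3 (valence 3) → 0 H
  atom 2: C, bond orders sum to 4 (valence 4) → 0 H
  atom 3: C, bond orders sum to 3 (valence 4) → 1 H
  atom 4: C, bond orders sum to 3 (valence 4) → 1 H
  atom 5: Br (halogen, monovalent) → 0 H
  atom 6: C, bond orders sum to 2 (valence 4) → 2 H
  atom 7: C, bond orders sum to 3 (valence 4) → 1 H
  atom 8: F (halogen, monovalent) → 0 H
  atom 9: C, bond orders sum to 2 (valence 4) → 2 H
  atom 10: Cl (halogen, monovalent) → 0 H
  atom 11: C, bond orders sum to 2 (valence 4) → 2 H
  atom 12: C, bond orders sum to 2 (valence 4) → 2 H
  atom 13: C, bond orders sum to 3 (valence 4) → 1 H
  atom 14: F (halogen, monovalent) → 0 H
  atom 15: C, bond orders sum to 3 (valence 4) → 1 H
  atom 16: C, bond orders sum to 1 (valence 4) → 3 H
  atom 17: C, bond orders sum to 4 (valence 4) → 0 H
  atom 18: O, bond orders sum to 2 (valence 2) → 0 H
  atom 19: O, bond orders sum to 1 (valence 2) → 1 H
Totals → C:12, H:17, Br:1, Cl:1, F:2, N:1, O:2.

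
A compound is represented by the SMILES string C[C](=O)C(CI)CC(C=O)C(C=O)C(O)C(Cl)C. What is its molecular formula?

Walk through each heavy atom and fill implicit hydrogens from standard valence (C 4, N 3, O 2, S 2, halogen 1):
  atom 1: C, bond orders sum to 1 (valence 4) → 3 H
  atom 2: C with explicit H count 0
  atom 3: O, bond orders sum to 2 (valence 2) → 0 H
  atom 4: C, bond orders sum to 3 (valence 4) → 1 H
  atom 5: C, bond orders sum to 2 (valence 4) → 2 H
  atom 6: I (halogen, monovalent) → 0 H
  atom 7: C, bond orders sum to 2 (valence 4) → 2 H
  atom 8: C, bond orders sum to 3 (valence 4) → 1 H
  atom 9: C, bond orders sum to 3 (valence 4) → 1 H
  atom 10: O, bond orders sum to 2 (valence 2) → 0 H
  atom 11: C, bond orders sum to 3 (valence 4) → 1 H
  atom 12: C, bond orders sum to 3 (valence 4) → 1 H
  atom 13: O, bond orders sum to 2 (valence 2) → 0 H
  atom 14: C, bond orders sum to 3 (valence 4) → 1 H
  atom 15: O, bond orders sum to 1 (valence 2) → 1 H
  atom 16: C, bond orders sum to 3 (valence 4) → 1 H
  atom 17: Cl (halogen, monovalent) → 0 H
  atom 18: C, bond orders sum to 1 (valence 4) → 3 H
Totals → C:12, H:18, Cl:1, I:1, O:4.
In Hill order: C12H18ClIO4.

C12H18ClIO4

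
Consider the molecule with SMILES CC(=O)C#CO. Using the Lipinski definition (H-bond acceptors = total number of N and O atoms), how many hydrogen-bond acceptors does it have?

2

N atoms: 0; O atoms: 2.
Lipinski HBA = 0 + 2 = 2.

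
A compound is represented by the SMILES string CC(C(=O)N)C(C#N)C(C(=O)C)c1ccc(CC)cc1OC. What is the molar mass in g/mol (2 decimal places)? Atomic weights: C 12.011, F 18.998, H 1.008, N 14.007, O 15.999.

302.37 g/mol

First, the molecular formula is C17H22N2O3 (counting implicit H from valence).
  C: 17 × 12.011 = 204.187
  H: 22 × 1.008 = 22.176
  N: 2 × 14.007 = 28.014
  O: 3 × 15.999 = 47.997
Sum: 17×12.011 + 22×1.008 + 2×14.007 + 3×15.999 = 302.374 → 302.37 g/mol.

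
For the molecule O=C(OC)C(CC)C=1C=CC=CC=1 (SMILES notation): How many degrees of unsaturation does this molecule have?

Degree of unsaturation = (number of rings) + (number of π bonds).
Ring closures in the SMILES: 1.
π bonds: 4 double bonds (each 1 DoU) → 4 DoU from unsaturation.
Total DoU = 1 + 4 = 5.

5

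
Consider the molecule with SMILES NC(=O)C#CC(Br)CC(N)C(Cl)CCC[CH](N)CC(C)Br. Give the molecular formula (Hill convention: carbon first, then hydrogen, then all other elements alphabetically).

C14H24Br2ClN3O

Walk through each heavy atom and fill implicit hydrogens from standard valence (C 4, N 3, O 2, S 2, halogen 1):
  atom 1: N, bond orders sum to 1 (valence 3) → 2 H
  atom 2: C, bond orders sum to 4 (valence 4) → 0 H
  atom 3: O, bond orders sum to 2 (valence 2) → 0 H
  atom 4: C, bond orders sum to 4 (valence 4) → 0 H
  atom 5: C, bond orders sum to 4 (valence 4) → 0 H
  atom 6: C, bond orders sum to 3 (valence 4) → 1 H
  atom 7: Br (halogen, monovalent) → 0 H
  atom 8: C, bond orders sum to 2 (valence 4) → 2 H
  atom 9: C, bond orders sum to 3 (valence 4) → 1 H
  atom 10: N, bond orders sum to 1 (valence 3) → 2 H
  atom 11: C, bond orders sum to 3 (valence 4) → 1 H
  atom 12: Cl (halogen, monovalent) → 0 H
  atom 13: C, bond orders sum to 2 (valence 4) → 2 H
  atom 14: C, bond orders sum to 2 (valence 4) → 2 H
  atom 15: C, bond orders sum to 2 (valence 4) → 2 H
  atom 16: C with explicit H count 1
  atom 17: N, bond orders sum to 1 (valence 3) → 2 H
  atom 18: C, bond orders sum to 2 (valence 4) → 2 H
  atom 19: C, bond orders sum to 3 (valence 4) → 1 H
  atom 20: C, bond orders sum to 1 (valence 4) → 3 H
  atom 21: Br (halogen, monovalent) → 0 H
Totals → C:14, H:24, Br:2, Cl:1, N:3, O:1.
In Hill order: C14H24Br2ClN3O.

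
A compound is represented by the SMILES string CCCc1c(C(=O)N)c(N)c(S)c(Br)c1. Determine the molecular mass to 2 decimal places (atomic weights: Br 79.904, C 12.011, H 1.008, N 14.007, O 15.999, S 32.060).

First, the molecular formula is C10H13BrN2OS (counting implicit H from valence).
  Br: 1 × 79.904 = 79.904
  C: 10 × 12.011 = 120.110
  H: 13 × 1.008 = 13.104
  N: 2 × 14.007 = 28.014
  O: 1 × 15.999 = 15.999
  S: 1 × 32.060 = 32.060
Sum: 1×79.904 + 10×12.011 + 13×1.008 + 2×14.007 + 1×15.999 + 1×32.060 = 289.191 → 289.19 g/mol.

289.19 g/mol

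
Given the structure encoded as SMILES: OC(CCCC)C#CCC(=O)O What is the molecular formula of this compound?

C9H14O3

Walk through each heavy atom and fill implicit hydrogens from standard valence (C 4, N 3, O 2, S 2, halogen 1):
  atom 1: O, bond orders sum to 1 (valence 2) → 1 H
  atom 2: C, bond orders sum to 3 (valence 4) → 1 H
  atom 3: C, bond orders sum to 2 (valence 4) → 2 H
  atom 4: C, bond orders sum to 2 (valence 4) → 2 H
  atom 5: C, bond orders sum to 2 (valence 4) → 2 H
  atom 6: C, bond orders sum to 1 (valence 4) → 3 H
  atom 7: C, bond orders sum to 4 (valence 4) → 0 H
  atom 8: C, bond orders sum to 4 (valence 4) → 0 H
  atom 9: C, bond orders sum to 2 (valence 4) → 2 H
  atom 10: C, bond orders sum to 4 (valence 4) → 0 H
  atom 11: O, bond orders sum to 2 (valence 2) → 0 H
  atom 12: O, bond orders sum to 1 (valence 2) → 1 H
Totals → C:9, H:14, O:3.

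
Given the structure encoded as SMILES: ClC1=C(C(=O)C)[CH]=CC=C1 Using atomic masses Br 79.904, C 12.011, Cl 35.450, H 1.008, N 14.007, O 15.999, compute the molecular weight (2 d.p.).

First, the molecular formula is C8H7ClO (counting implicit H from valence).
  C: 8 × 12.011 = 96.088
  Cl: 1 × 35.450 = 35.450
  H: 7 × 1.008 = 7.056
  O: 1 × 15.999 = 15.999
Sum: 8×12.011 + 1×35.450 + 7×1.008 + 1×15.999 = 154.593 → 154.59 g/mol.

154.59 g/mol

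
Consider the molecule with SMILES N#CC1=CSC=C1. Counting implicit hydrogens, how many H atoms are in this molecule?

3

Walk through each heavy atom and fill implicit hydrogens from standard valence (C 4, N 3, O 2, S 2, halogen 1):
  atom 1: N, bond orders sum to 3 (valence 3) → 0 H
  atom 2: C, bond orders sum to 4 (valence 4) → 0 H
  atom 3: C, bond orders sum to 4 (valence 4) → 0 H
  atom 4: C, bond orders sum to 3 (valence 4) → 1 H
  atom 5: S, bond orders sum to 2 (valence 2) → 0 H
  atom 6: C, bond orders sum to 3 (valence 4) → 1 H
  atom 7: C, bond orders sum to 3 (valence 4) → 1 H
Total hydrogens: 3.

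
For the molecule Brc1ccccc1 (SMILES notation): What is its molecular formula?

Walk through each heavy atom and fill implicit hydrogens from standard valence (C 4, N 3, O 2, S 2, halogen 1); for lowercase aromatic atoms, an aromatic c carries 1 H when it has two neighbours and 0 H with three, and aromatic n carries 0 H:
  atom 1: Br (halogen, monovalent) → 0 H
  atom 2: aromatic c, 3 neighbours → 0 H
  atom 3: aromatic c, 2 neighbours → 1 H
  atom 4: aromatic c, 2 neighbours → 1 H
  atom 5: aromatic c, 2 neighbours → 1 H
  atom 6: aromatic c, 2 neighbours → 1 H
  atom 7: aromatic c, 2 neighbours → 1 H
Totals → C:6, H:5, Br:1.
In Hill order: C6H5Br.

C6H5Br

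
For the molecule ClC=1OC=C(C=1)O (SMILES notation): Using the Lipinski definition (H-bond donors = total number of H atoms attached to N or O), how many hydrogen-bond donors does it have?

1

Donors: find every N or O and count the H atoms it carries.
  atom 3 (O): bond orders sum to 2 → 0 H
  atom 7 (O): bond orders sum to 1 → 1 H
Lipinski HBD = 1.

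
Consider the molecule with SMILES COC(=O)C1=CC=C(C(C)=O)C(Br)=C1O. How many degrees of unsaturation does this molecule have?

Degree of unsaturation = (number of rings) + (number of π bonds).
Ring closures in the SMILES: 1.
π bonds: 5 double bonds (each 1 DoU) → 5 DoU from unsaturation.
Total DoU = 1 + 5 = 6.

6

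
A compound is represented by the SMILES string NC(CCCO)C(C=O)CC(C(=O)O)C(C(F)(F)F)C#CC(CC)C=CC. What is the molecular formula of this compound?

Walk through each heavy atom and fill implicit hydrogens from standard valence (C 4, N 3, O 2, S 2, halogen 1):
  atom 1: N, bond orders sum to 1 (valence 3) → 2 H
  atom 2: C, bond orders sum to 3 (valence 4) → 1 H
  atom 3: C, bond orders sum to 2 (valence 4) → 2 H
  atom 4: C, bond orders sum to 2 (valence 4) → 2 H
  atom 5: C, bond orders sum to 2 (valence 4) → 2 H
  atom 6: O, bond orders sum to 1 (valence 2) → 1 H
  atom 7: C, bond orders sum to 3 (valence 4) → 1 H
  atom 8: C, bond orders sum to 3 (valence 4) → 1 H
  atom 9: O, bond orders sum to 2 (valence 2) → 0 H
  atom 10: C, bond orders sum to 2 (valence 4) → 2 H
  atom 11: C, bond orders sum to 3 (valence 4) → 1 H
  atom 12: C, bond orders sum to 4 (valence 4) → 0 H
  atom 13: O, bond orders sum to 2 (valence 2) → 0 H
  atom 14: O, bond orders sum to 1 (valence 2) → 1 H
  atom 15: C, bond orders sum to 3 (valence 4) → 1 H
  atom 16: C, bond orders sum to 4 (valence 4) → 0 H
  atom 17: F (halogen, monovalent) → 0 H
  atom 18: F (halogen, monovalent) → 0 H
  atom 19: F (halogen, monovalent) → 0 H
  atom 20: C, bond orders sum to 4 (valence 4) → 0 H
  atom 21: C, bond orders sum to 4 (valence 4) → 0 H
  atom 22: C, bond orders sum to 3 (valence 4) → 1 H
  atom 23: C, bond orders sum to 2 (valence 4) → 2 H
  atom 24: C, bond orders sum to 1 (valence 4) → 3 H
  atom 25: C, bond orders sum to 3 (valence 4) → 1 H
  atom 26: C, bond orders sum to 3 (valence 4) → 1 H
  atom 27: C, bond orders sum to 1 (valence 4) → 3 H
Totals → C:19, H:28, F:3, N:1, O:4.

C19H28F3NO4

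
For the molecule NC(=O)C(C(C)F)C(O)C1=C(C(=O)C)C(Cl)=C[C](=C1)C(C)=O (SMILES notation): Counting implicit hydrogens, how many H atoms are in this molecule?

17

Walk through each heavy atom and fill implicit hydrogens from standard valence (C 4, N 3, O 2, S 2, halogen 1):
  atom 1: N, bond orders sum to 1 (valence 3) → 2 H
  atom 2: C, bond orders sum to 4 (valence 4) → 0 H
  atom 3: O, bond orders sum to 2 (valence 2) → 0 H
  atom 4: C, bond orders sum to 3 (valence 4) → 1 H
  atom 5: C, bond orders sum to 3 (valence 4) → 1 H
  atom 6: C, bond orders sum to 1 (valence 4) → 3 H
  atom 7: F (halogen, monovalent) → 0 H
  atom 8: C, bond orders sum to 3 (valence 4) → 1 H
  atom 9: O, bond orders sum to 1 (valence 2) → 1 H
  atom 10: C, bond orders sum to 4 (valence 4) → 0 H
  atom 11: C, bond orders sum to 4 (valence 4) → 0 H
  atom 12: C, bond orders sum to 4 (valence 4) → 0 H
  atom 13: O, bond orders sum to 2 (valence 2) → 0 H
  atom 14: C, bond orders sum to 1 (valence 4) → 3 H
  atom 15: C, bond orders sum to 4 (valence 4) → 0 H
  atom 16: Cl (halogen, monovalent) → 0 H
  atom 17: C, bond orders sum to 3 (valence 4) → 1 H
  atom 18: C with explicit H count 0
  atom 19: C, bond orders sum to 3 (valence 4) → 1 H
  atom 20: C, bond orders sum to 4 (valence 4) → 0 H
  atom 21: C, bond orders sum to 1 (valence 4) → 3 H
  atom 22: O, bond orders sum to 2 (valence 2) → 0 H
Total hydrogens: 17.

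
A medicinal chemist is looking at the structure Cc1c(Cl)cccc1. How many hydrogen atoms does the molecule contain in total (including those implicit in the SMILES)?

7

Walk through each heavy atom and fill implicit hydrogens from standard valence (C 4, N 3, O 2, S 2, halogen 1); for lowercase aromatic atoms, an aromatic c carries 1 H when it has two neighbours and 0 H with three, and aromatic n carries 0 H:
  atom 1: C, bond orders sum to 1 (valence 4) → 3 H
  atom 2: aromatic c, 3 neighbours → 0 H
  atom 3: aromatic c, 3 neighbours → 0 H
  atom 4: Cl (halogen, monovalent) → 0 H
  atom 5: aromatic c, 2 neighbours → 1 H
  atom 6: aromatic c, 2 neighbours → 1 H
  atom 7: aromatic c, 2 neighbours → 1 H
  atom 8: aromatic c, 2 neighbours → 1 H
Total hydrogens: 7.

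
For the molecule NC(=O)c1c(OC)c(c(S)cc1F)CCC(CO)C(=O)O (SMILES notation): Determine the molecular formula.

Walk through each heavy atom and fill implicit hydrogens from standard valence (C 4, N 3, O 2, S 2, halogen 1); for lowercase aromatic atoms, an aromatic c carries 1 H when it has two neighbours and 0 H with three, and aromatic n carries 0 H:
  atom 1: N, bond orders sum to 1 (valence 3) → 2 H
  atom 2: C, bond orders sum to 4 (valence 4) → 0 H
  atom 3: O, bond orders sum to 2 (valence 2) → 0 H
  atom 4: aromatic c, 3 neighbours → 0 H
  atom 5: aromatic c, 3 neighbours → 0 H
  atom 6: O, bond orders sum to 2 (valence 2) → 0 H
  atom 7: C, bond orders sum to 1 (valence 4) → 3 H
  atom 8: aromatic c, 3 neighbours → 0 H
  atom 9: aromatic c, 3 neighbours → 0 H
  atom 10: S, bond orders sum to 1 (valence 2) → 1 H
  atom 11: aromatic c, 2 neighbours → 1 H
  atom 12: aromatic c, 3 neighbours → 0 H
  atom 13: F (halogen, monovalent) → 0 H
  atom 14: C, bond orders sum to 2 (valence 4) → 2 H
  atom 15: C, bond orders sum to 2 (valence 4) → 2 H
  atom 16: C, bond orders sum to 3 (valence 4) → 1 H
  atom 17: C, bond orders sum to 2 (valence 4) → 2 H
  atom 18: O, bond orders sum to 1 (valence 2) → 1 H
  atom 19: C, bond orders sum to 4 (valence 4) → 0 H
  atom 20: O, bond orders sum to 2 (valence 2) → 0 H
  atom 21: O, bond orders sum to 1 (valence 2) → 1 H
Totals → C:13, H:16, F:1, N:1, O:5, S:1.

C13H16FNO5S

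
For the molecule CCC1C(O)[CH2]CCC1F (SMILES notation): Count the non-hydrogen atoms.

Every atom symbol written in the SMILES (organic subset) is one heavy atom; implicit H are not written.
Heavy atoms by element → C:8, F:1, O:1.
Total: 10.

10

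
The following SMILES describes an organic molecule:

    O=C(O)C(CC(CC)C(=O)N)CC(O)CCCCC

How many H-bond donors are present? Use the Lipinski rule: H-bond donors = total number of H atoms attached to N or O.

4

Donors: find every N or O and count the H atoms it carries.
  atom 1 (O): bond orders sum to 2 → 0 H
  atom 3 (O): bond orders sum to 1 → 1 H
  atom 10 (O): bond orders sum to 2 → 0 H
  atom 11 (N): bond orders sum to 1 → 2 H
  atom 14 (O): bond orders sum to 1 → 1 H
Lipinski HBD = 4.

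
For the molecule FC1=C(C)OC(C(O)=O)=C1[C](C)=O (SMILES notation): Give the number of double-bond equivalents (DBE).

5

Molecular formula: C8H7FO4.
DoU = (2C + 2 + N − H − X) / 2, where X is the halogen count and O/S are ignored.
    = (2·8 + 2 + 0 − 7 − 1) / 2 = 10 / 2 = 5.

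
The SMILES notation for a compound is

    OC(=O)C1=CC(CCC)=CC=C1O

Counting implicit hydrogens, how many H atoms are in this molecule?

12

Walk through each heavy atom and fill implicit hydrogens from standard valence (C 4, N 3, O 2, S 2, halogen 1):
  atom 1: O, bond orders sum to 1 (valence 2) → 1 H
  atom 2: C, bond orders sum to 4 (valence 4) → 0 H
  atom 3: O, bond orders sum to 2 (valence 2) → 0 H
  atom 4: C, bond orders sum to 4 (valence 4) → 0 H
  atom 5: C, bond orders sum to 3 (valence 4) → 1 H
  atom 6: C, bond orders sum to 4 (valence 4) → 0 H
  atom 7: C, bond orders sum to 2 (valence 4) → 2 H
  atom 8: C, bond orders sum to 2 (valence 4) → 2 H
  atom 9: C, bond orders sum to 1 (valence 4) → 3 H
  atom 10: C, bond orders sum to 3 (valence 4) → 1 H
  atom 11: C, bond orders sum to 3 (valence 4) → 1 H
  atom 12: C, bond orders sum to 4 (valence 4) → 0 H
  atom 13: O, bond orders sum to 1 (valence 2) → 1 H
Total hydrogens: 12.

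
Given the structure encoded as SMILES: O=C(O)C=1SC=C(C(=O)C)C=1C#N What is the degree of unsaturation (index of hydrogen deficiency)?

Degree of unsaturation = (number of rings) + (number of π bonds).
Ring closures in the SMILES: 1.
π bonds: 4 double bonds (each 1 DoU), 1 triple bond (each 2 DoU) → 6 DoU from unsaturation.
Total DoU = 1 + 6 = 7.

7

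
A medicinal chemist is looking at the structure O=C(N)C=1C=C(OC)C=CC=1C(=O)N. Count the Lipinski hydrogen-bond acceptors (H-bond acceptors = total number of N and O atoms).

N atoms: 2; O atoms: 3.
Lipinski HBA = 2 + 3 = 5.

5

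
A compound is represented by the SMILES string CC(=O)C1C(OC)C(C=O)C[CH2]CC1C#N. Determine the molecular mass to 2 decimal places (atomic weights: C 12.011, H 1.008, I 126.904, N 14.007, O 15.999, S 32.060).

223.27 g/mol

First, the molecular formula is C12H17NO3 (counting implicit H from valence).
  C: 12 × 12.011 = 144.132
  H: 17 × 1.008 = 17.136
  N: 1 × 14.007 = 14.007
  O: 3 × 15.999 = 47.997
Sum: 12×12.011 + 17×1.008 + 1×14.007 + 3×15.999 = 223.272 → 223.27 g/mol.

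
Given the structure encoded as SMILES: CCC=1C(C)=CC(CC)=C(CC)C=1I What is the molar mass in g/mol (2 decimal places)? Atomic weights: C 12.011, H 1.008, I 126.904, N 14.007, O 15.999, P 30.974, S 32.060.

First, the molecular formula is C13H19I (counting implicit H from valence).
  C: 13 × 12.011 = 156.143
  H: 19 × 1.008 = 19.152
  I: 1 × 126.904 = 126.904
Sum: 13×12.011 + 19×1.008 + 1×126.904 = 302.199 → 302.20 g/mol.

302.20 g/mol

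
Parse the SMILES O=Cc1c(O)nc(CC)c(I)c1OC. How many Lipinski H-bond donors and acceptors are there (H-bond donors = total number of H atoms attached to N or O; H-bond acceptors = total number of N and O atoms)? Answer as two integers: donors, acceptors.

Donors: find every N or O and count the H atoms it carries.
  atom 1 (O): bond orders sum to 2 → 0 H
  atom 5 (O): bond orders sum to 1 → 1 H
  atom 6 (N): bond orders sum to 3 → 0 H
  atom 13 (O): bond orders sum to 2 → 0 H
Lipinski HBD = 1.
Acceptors: N atoms = 1, O atoms = 3 → HBA = 4.

1, 4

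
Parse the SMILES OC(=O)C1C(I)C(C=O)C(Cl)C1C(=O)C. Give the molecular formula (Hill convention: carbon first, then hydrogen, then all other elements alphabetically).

Walk through each heavy atom and fill implicit hydrogens from standard valence (C 4, N 3, O 2, S 2, halogen 1):
  atom 1: O, bond orders sum to 1 (valence 2) → 1 H
  atom 2: C, bond orders sum to 4 (valence 4) → 0 H
  atom 3: O, bond orders sum to 2 (valence 2) → 0 H
  atom 4: C, bond orders sum to 3 (valence 4) → 1 H
  atom 5: C, bond orders sum to 3 (valence 4) → 1 H
  atom 6: I (halogen, monovalent) → 0 H
  atom 7: C, bond orders sum to 3 (valence 4) → 1 H
  atom 8: C, bond orders sum to 3 (valence 4) → 1 H
  atom 9: O, bond orders sum to 2 (valence 2) → 0 H
  atom 10: C, bond orders sum to 3 (valence 4) → 1 H
  atom 11: Cl (halogen, monovalent) → 0 H
  atom 12: C, bond orders sum to 3 (valence 4) → 1 H
  atom 13: C, bond orders sum to 4 (valence 4) → 0 H
  atom 14: O, bond orders sum to 2 (valence 2) → 0 H
  atom 15: C, bond orders sum to 1 (valence 4) → 3 H
Totals → C:9, H:10, Cl:1, I:1, O:4.
In Hill order: C9H10ClIO4.

C9H10ClIO4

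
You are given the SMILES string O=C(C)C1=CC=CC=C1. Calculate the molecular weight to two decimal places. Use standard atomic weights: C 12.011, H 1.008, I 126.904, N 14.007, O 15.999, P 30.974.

120.15 g/mol

First, the molecular formula is C8H8O (counting implicit H from valence).
  C: 8 × 12.011 = 96.088
  H: 8 × 1.008 = 8.064
  O: 1 × 15.999 = 15.999
Sum: 8×12.011 + 8×1.008 + 1×15.999 = 120.151 → 120.15 g/mol.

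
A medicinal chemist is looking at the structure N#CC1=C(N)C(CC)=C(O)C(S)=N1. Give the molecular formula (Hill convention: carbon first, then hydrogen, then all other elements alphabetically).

Walk through each heavy atom and fill implicit hydrogens from standard valence (C 4, N 3, O 2, S 2, halogen 1):
  atom 1: N, bond orders sum to 3 (valence 3) → 0 H
  atom 2: C, bond orders sum to 4 (valence 4) → 0 H
  atom 3: C, bond orders sum to 4 (valence 4) → 0 H
  atom 4: C, bond orders sum to 4 (valence 4) → 0 H
  atom 5: N, bond orders sum to 1 (valence 3) → 2 H
  atom 6: C, bond orders sum to 4 (valence 4) → 0 H
  atom 7: C, bond orders sum to 2 (valence 4) → 2 H
  atom 8: C, bond orders sum to 1 (valence 4) → 3 H
  atom 9: C, bond orders sum to 4 (valence 4) → 0 H
  atom 10: O, bond orders sum to 1 (valence 2) → 1 H
  atom 11: C, bond orders sum to 4 (valence 4) → 0 H
  atom 12: S, bond orders sum to 1 (valence 2) → 1 H
  atom 13: N, bond orders sum to 3 (valence 3) → 0 H
Totals → C:8, H:9, N:3, O:1, S:1.

C8H9N3OS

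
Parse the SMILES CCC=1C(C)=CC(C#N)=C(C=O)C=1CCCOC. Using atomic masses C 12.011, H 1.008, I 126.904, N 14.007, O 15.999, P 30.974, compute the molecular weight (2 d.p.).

First, the molecular formula is C15H19NO2 (counting implicit H from valence).
  C: 15 × 12.011 = 180.165
  H: 19 × 1.008 = 19.152
  N: 1 × 14.007 = 14.007
  O: 2 × 15.999 = 31.998
Sum: 15×12.011 + 19×1.008 + 1×14.007 + 2×15.999 = 245.322 → 245.32 g/mol.

245.32 g/mol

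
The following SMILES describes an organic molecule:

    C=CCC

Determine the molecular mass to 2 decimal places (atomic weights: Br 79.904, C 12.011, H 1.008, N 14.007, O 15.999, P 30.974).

56.11 g/mol

First, the molecular formula is C4H8 (counting implicit H from valence).
  C: 4 × 12.011 = 48.044
  H: 8 × 1.008 = 8.064
Sum: 4×12.011 + 8×1.008 = 56.108 → 56.11 g/mol.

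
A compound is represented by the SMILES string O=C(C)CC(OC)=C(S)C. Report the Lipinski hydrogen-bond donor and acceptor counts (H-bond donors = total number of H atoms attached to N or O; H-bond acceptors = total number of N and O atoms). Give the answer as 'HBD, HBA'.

0, 2

Donors: find every N or O and count the H atoms it carries.
  atom 1 (O): bond orders sum to 2 → 0 H
  atom 6 (O): bond orders sum to 2 → 0 H
Lipinski HBD = 0.
Acceptors: N atoms = 0, O atoms = 2 → HBA = 2.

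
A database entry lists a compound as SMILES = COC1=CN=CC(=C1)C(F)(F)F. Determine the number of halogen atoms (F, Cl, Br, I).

Halogen atoms appear at heavy-atom positions 10, 11, 12 (3×F).
Other groups present: 1 ether.
Halogen count: 3.

3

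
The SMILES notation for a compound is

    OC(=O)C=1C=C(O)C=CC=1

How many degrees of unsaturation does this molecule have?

5

Degree of unsaturation = (number of rings) + (number of π bonds).
Ring closures in the SMILES: 1.
π bonds: 4 double bonds (each 1 DoU) → 4 DoU from unsaturation.
Total DoU = 1 + 4 = 5.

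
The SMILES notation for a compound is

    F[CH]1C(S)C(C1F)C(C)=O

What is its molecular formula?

C6H8F2OS

Walk through each heavy atom and fill implicit hydrogens from standard valence (C 4, N 3, O 2, S 2, halogen 1):
  atom 1: F (halogen, monovalent) → 0 H
  atom 2: C with explicit H count 1
  atom 3: C, bond orders sum to 3 (valence 4) → 1 H
  atom 4: S, bond orders sum to 1 (valence 2) → 1 H
  atom 5: C, bond orders sum to 3 (valence 4) → 1 H
  atom 6: C, bond orders sum to 3 (valence 4) → 1 H
  atom 7: F (halogen, monovalent) → 0 H
  atom 8: C, bond orders sum to 4 (valence 4) → 0 H
  atom 9: C, bond orders sum to 1 (valence 4) → 3 H
  atom 10: O, bond orders sum to 2 (valence 2) → 0 H
Totals → C:6, H:8, F:2, O:1, S:1.
In Hill order: C6H8F2OS.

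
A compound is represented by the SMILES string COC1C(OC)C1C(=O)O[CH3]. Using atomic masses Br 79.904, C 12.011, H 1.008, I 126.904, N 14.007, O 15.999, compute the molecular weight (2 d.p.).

First, the molecular formula is C7H12O4 (counting implicit H from valence).
  C: 7 × 12.011 = 84.077
  H: 12 × 1.008 = 12.096
  O: 4 × 15.999 = 63.996
Sum: 7×12.011 + 12×1.008 + 4×15.999 = 160.169 → 160.17 g/mol.

160.17 g/mol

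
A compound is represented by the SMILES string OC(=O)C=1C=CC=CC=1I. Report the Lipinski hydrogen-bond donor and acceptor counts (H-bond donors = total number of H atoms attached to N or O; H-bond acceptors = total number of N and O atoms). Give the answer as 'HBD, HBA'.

1, 2

Donors: find every N or O and count the H atoms it carries.
  atom 1 (O): bond orders sum to 1 → 1 H
  atom 3 (O): bond orders sum to 2 → 0 H
Lipinski HBD = 1.
Acceptors: N atoms = 0, O atoms = 2 → HBA = 2.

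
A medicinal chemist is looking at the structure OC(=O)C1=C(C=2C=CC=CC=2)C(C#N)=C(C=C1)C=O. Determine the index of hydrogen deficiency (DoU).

12

Degree of unsaturation = (number of rings) + (number of π bonds).
Ring closures in the SMILES: 2.
π bonds: 8 double bonds (each 1 DoU), 1 triple bond (each 2 DoU) → 10 DoU from unsaturation.
Total DoU = 2 + 10 = 12.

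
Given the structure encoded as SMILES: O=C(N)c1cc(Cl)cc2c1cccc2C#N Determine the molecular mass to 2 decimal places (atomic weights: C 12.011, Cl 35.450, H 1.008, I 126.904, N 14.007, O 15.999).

230.65 g/mol

First, the molecular formula is C12H7ClN2O (counting implicit H from valence).
  C: 12 × 12.011 = 144.132
  Cl: 1 × 35.450 = 35.450
  H: 7 × 1.008 = 7.056
  N: 2 × 14.007 = 28.014
  O: 1 × 15.999 = 15.999
Sum: 12×12.011 + 1×35.450 + 7×1.008 + 2×14.007 + 1×15.999 = 230.651 → 230.65 g/mol.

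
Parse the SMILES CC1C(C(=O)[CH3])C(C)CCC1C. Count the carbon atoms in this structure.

11

Count every carbon token in the SMILES (each C, including those in ring-closure positions and inside branches).
Carbon count: 11.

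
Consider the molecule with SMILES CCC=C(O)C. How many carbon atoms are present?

5

Count every carbon token in the SMILES (each C, including those in ring-closure positions and inside branches).
Carbon count: 5.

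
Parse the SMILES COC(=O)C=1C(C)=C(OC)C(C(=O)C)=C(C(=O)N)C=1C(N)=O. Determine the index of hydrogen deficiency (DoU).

8

Degree of unsaturation = (number of rings) + (number of π bonds).
Ring closures in the SMILES: 1.
π bonds: 7 double bonds (each 1 DoU) → 7 DoU from unsaturation.
Total DoU = 1 + 7 = 8.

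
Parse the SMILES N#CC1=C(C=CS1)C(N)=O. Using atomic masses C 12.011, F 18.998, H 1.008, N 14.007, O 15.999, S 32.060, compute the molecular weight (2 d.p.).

First, the molecular formula is C6H4N2OS (counting implicit H from valence).
  C: 6 × 12.011 = 72.066
  H: 4 × 1.008 = 4.032
  N: 2 × 14.007 = 28.014
  O: 1 × 15.999 = 15.999
  S: 1 × 32.060 = 32.060
Sum: 6×12.011 + 4×1.008 + 2×14.007 + 1×15.999 + 1×32.060 = 152.171 → 152.17 g/mol.

152.17 g/mol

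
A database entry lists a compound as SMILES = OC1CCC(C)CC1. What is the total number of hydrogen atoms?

Walk through each heavy atom and fill implicit hydrogens from standard valence (C 4, N 3, O 2, S 2, halogen 1):
  atom 1: O, bond orders sum to 1 (valence 2) → 1 H
  atom 2: C, bond orders sum to 3 (valence 4) → 1 H
  atom 3: C, bond orders sum to 2 (valence 4) → 2 H
  atom 4: C, bond orders sum to 2 (valence 4) → 2 H
  atom 5: C, bond orders sum to 3 (valence 4) → 1 H
  atom 6: C, bond orders sum to 1 (valence 4) → 3 H
  atom 7: C, bond orders sum to 2 (valence 4) → 2 H
  atom 8: C, bond orders sum to 2 (valence 4) → 2 H
Total hydrogens: 14.

14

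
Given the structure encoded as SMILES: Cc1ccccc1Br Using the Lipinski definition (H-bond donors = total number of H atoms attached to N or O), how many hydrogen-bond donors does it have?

Donors: find every N or O and count the H atoms it carries.
  (no N or O atoms present)
Lipinski HBD = 0.

0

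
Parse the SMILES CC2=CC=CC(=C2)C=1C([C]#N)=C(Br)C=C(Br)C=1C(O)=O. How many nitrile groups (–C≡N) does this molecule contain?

1

The nitrile motif appears at heavy-atom position 10 in the SMILES.
Other groups present: 1 carboxylic acid.
Nitrile count: 1.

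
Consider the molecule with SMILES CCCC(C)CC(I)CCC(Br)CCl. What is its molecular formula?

C11H21BrClI

Walk through each heavy atom and fill implicit hydrogens from standard valence (C 4, N 3, O 2, S 2, halogen 1):
  atom 1: C, bond orders sum to 1 (valence 4) → 3 H
  atom 2: C, bond orders sum to 2 (valence 4) → 2 H
  atom 3: C, bond orders sum to 2 (valence 4) → 2 H
  atom 4: C, bond orders sum to 3 (valence 4) → 1 H
  atom 5: C, bond orders sum to 1 (valence 4) → 3 H
  atom 6: C, bond orders sum to 2 (valence 4) → 2 H
  atom 7: C, bond orders sum to 3 (valence 4) → 1 H
  atom 8: I (halogen, monovalent) → 0 H
  atom 9: C, bond orders sum to 2 (valence 4) → 2 H
  atom 10: C, bond orders sum to 2 (valence 4) → 2 H
  atom 11: C, bond orders sum to 3 (valence 4) → 1 H
  atom 12: Br (halogen, monovalent) → 0 H
  atom 13: C, bond orders sum to 2 (valence 4) → 2 H
  atom 14: Cl (halogen, monovalent) → 0 H
Totals → C:11, H:21, Br:1, Cl:1, I:1.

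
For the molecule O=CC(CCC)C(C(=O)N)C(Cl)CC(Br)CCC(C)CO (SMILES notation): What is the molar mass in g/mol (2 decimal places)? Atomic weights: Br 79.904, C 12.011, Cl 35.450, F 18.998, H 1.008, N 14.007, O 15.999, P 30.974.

384.74 g/mol

First, the molecular formula is C15H27BrClNO3 (counting implicit H from valence).
  Br: 1 × 79.904 = 79.904
  C: 15 × 12.011 = 180.165
  Cl: 1 × 35.450 = 35.450
  H: 27 × 1.008 = 27.216
  N: 1 × 14.007 = 14.007
  O: 3 × 15.999 = 47.997
Sum: 1×79.904 + 15×12.011 + 1×35.450 + 27×1.008 + 1×14.007 + 3×15.999 = 384.739 → 384.74 g/mol.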